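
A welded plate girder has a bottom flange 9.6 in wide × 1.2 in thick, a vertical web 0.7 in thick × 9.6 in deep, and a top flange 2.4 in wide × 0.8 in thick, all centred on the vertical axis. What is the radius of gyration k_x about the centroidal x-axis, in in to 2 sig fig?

Break the section into simple shapes (no overlaps), measuring from the bottom-left corner of the bounding box.
Bottom plate: 9.6 × 1.2, A = 11.52 in², y = 0.6 in, Ī = 1.382 in⁴.
Web plate: 0.7 × 9.6, A = 6.72 in², y = 6 in, Ī = 51.61 in⁴.
Top plate: 2.4 × 0.8, A = 1.92 in², y = 11.2 in, Ī = 0.1024 in⁴.
Centroid: ȳ = ΣA·y / ΣA = 3.41 in.
Transfer each piece to the centroidal x-axis using Ī + A·d² with d = y − 3.41:
  bottom plate: d = -2.81 in → contributes +92.31 in⁴
  web plate: d = 2.59 in → contributes +96.7 in⁴
  top plate: d = 7.79 in → contributes +116.6 in⁴
Total I = 305.6 in⁴.
Radius of gyration: k = √(I/A) = √(305.6 / 20.16) = 3.894 in.

k_x ≈ 3.9 in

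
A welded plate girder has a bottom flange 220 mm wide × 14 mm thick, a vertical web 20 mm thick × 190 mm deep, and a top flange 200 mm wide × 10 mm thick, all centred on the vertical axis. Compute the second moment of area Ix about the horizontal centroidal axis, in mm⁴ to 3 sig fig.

Break the section into simple shapes (no overlaps), measuring from the bottom-left corner of the bounding box.
Bottom plate: 220 × 14, A = 3 080 mm², y = 7 mm, Ī = 50 307 mm⁴.
Web plate: 20 × 190, A = 3 800 mm², y = 109 mm, Ī = 11 431 667 mm⁴.
Top plate: 200 × 10, A = 2 000 mm², y = 209 mm, Ī = 16 667 mm⁴.
Centroid: ȳ = ΣA·y / ΣA = 96.144 mm.
Transfer each piece to the horizontal centroidal axis using Ī + A·d² with d = y − 96.144:
  bottom plate: d = -89.144 mm → contributes +24 526 076 mm⁴
  web plate: d = 12.856 mm → contributes +12 059 704 mm⁴
  top plate: d = 112.86 mm → contributes +25 489 555 mm⁴
Total I = 62 075 335 mm⁴.

Ix ≈ 6.21 × 10⁷ mm⁴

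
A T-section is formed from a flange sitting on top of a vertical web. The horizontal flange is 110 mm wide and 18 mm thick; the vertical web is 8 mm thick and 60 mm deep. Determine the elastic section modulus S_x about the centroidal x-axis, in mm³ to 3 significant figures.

S_x ≈ 1.28 × 10⁴ mm³

Treat the section as a set of non-overlapping primitives; coordinates are from the bounding-box lower-left.
Flange: 110 × 18, A = 1 980 mm², y = 69 mm, Ī = 53 460 mm⁴.
Web: 8 × 60, A = 480 mm², y = 30 mm, Ī = 144 000 mm⁴.
Centroid: ȳ = ΣA·y / ΣA = 61.39 mm.
Transfer each piece to the centroidal x-axis using Ī + A·d² with d = y − 61.39:
  flange: d = 7.6098 mm → contributes +168 119 mm⁴
  web: d = -31.39 mm → contributes +616 967 mm⁴
Total I = 785 085 mm⁴.
Extreme fibre distance c = 61.39 mm; S = I/c = 12 788 mm³.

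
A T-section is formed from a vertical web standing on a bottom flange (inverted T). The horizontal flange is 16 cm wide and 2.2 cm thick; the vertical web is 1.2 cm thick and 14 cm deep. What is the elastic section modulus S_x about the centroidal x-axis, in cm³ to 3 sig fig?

S_x ≈ 82.9 cm³

Break the section into simple shapes (no overlaps), measuring from the bottom-left corner of the bounding box.
Flange: 16 × 2.2, A = 35.2 cm², y = 1.1 cm, Ī = 14.197 cm⁴.
Web: 1.2 × 14, A = 16.8 cm², y = 9.2 cm, Ī = 274.4 cm⁴.
Centroid: ȳ = ΣA·y / ΣA = 3.7169 cm.
Transfer each piece to the centroidal x-axis using Ī + A·d² with d = y − 3.7169:
  flange: d = -2.6169 cm → contributes +255.26 cm⁴
  web: d = 5.4831 cm → contributes +779.48 cm⁴
Total I = 1034.7 cm⁴.
Extreme fibre distance c = 12.483 cm; S = I/c = 82.891 cm³.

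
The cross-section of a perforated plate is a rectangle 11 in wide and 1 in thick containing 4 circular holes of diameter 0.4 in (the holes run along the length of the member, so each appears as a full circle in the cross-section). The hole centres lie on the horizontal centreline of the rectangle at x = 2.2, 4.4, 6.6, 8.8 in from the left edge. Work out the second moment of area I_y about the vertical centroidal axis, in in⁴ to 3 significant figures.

Break the section into simple shapes (no overlaps), measuring from the bottom-left corner of the bounding box.
Plate: 11 × 1, A = 11 in², x = 5.5 in, Ī = 110.92 in⁴.
Hole 1 (subtracted): ⌀0.4, A = 0.12566 in², x = 2.2 in, Ī = 0.0012566 in⁴.
Hole 2 (subtracted): ⌀0.4, A = 0.12566 in², x = 4.4 in, Ī = 0.0012566 in⁴.
Hole 3 (subtracted): ⌀0.4, A = 0.12566 in², x = 6.6 in, Ī = 0.0012566 in⁴.
Hole 4 (subtracted): ⌀0.4, A = 0.12566 in², x = 8.8 in, Ī = 0.0012566 in⁴.
By symmetry the centroid is at mid-width, x̄ = 5.5 in.
Transfer each piece to the vertical centroidal axis using Ī + A·d² with d = x − 5.5:
  plate: d = 0 in → contributes +110.92 in⁴
  hole 1: d = -3.3 in → contributes −1.3697 in⁴
  hole 2: d = -1.1 in → contributes −0.15331 in⁴
  hole 3: d = 1.1 in → contributes −0.15331 in⁴
  hole 4: d = 3.3 in → contributes −1.3697 in⁴
Total I = 107.87 in⁴.

I_y ≈ 108 in⁴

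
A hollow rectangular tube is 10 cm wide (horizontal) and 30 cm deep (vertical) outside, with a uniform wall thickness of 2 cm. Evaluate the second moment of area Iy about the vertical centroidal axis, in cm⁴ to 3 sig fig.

Decompose the section into non-overlapping parts with the origin at the bottom-left of its bounding rectangle.
Outer rectangle: 10 × 30, A = 300 cm², x = 5 cm, Ī = 2 500 cm⁴.
Inner void (subtracted): 6 × 26, A = 156 cm², x = 5 cm, Ī = 468 cm⁴.
By symmetry the centroid is at mid-width, x̄ = 5 cm.
All pieces are centred on the vertical centroidal axis, so I = ΣĪ (holes subtracted) = 2 032 cm⁴.

Iy ≈ 2030 cm⁴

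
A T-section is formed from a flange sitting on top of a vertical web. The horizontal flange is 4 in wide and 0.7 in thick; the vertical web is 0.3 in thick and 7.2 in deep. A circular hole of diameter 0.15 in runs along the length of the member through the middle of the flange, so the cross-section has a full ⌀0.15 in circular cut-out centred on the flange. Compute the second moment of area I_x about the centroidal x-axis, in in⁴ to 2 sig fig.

Treat the section as a set of non-overlapping primitives; coordinates are from the bounding-box lower-left.
Flange: 4 × 0.7, A = 2.8 in², y = 7.55 in, Ī = 0.1143 in⁴.
Web: 0.3 × 7.2, A = 2.16 in², y = 3.6 in, Ī = 9.331 in⁴.
Hole (subtracted): ⌀0.15, A = 0.01767 in², y = 7.55 in, Ī = 0.00002485 in⁴.
Centroid: ȳ = ΣA·y / ΣA = 5.824 in.
Transfer each piece to the centroidal x-axis using Ī + A·d² with d = y − 5.824:
  flange: d = 1.726 in → contributes +8.459 in⁴
  web: d = -2.224 in → contributes +20.01 in⁴
  hole: d = 1.726 in → contributes −0.05269 in⁴
Total I = 28.42 in⁴.

I_x ≈ 28 in⁴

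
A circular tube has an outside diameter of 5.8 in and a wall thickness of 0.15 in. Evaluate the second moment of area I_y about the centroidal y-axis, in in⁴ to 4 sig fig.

I_y ≈ 10.63 in⁴

Decompose the section into non-overlapping parts with the origin at the bottom-left of its bounding rectangle.
Outer circle: ⌀5.8, A = 26.4208 in², x = 2.9 in, Ī = 55.5497 in⁴.
Bore (subtracted): ⌀5.5, A = 23.7583 in², x = 2.9 in, Ī = 44.918 in⁴.
By symmetry the centroid is at mid-width, x̄ = 2.9 in.
All pieces are centred on the centroidal y-axis, so I = ΣĪ (holes subtracted) = 10.6317 in⁴.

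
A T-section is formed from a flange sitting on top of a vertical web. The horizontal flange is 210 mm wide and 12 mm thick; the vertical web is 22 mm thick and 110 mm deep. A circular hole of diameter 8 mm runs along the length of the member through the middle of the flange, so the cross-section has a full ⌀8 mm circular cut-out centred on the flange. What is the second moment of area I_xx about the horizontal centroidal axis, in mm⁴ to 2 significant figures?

Break the section into simple shapes (no overlaps), measuring from the bottom-left corner of the bounding box.
Flange: 210 × 12, A = 2 520 mm², y = 116 mm, Ī = 30 240 mm⁴.
Web: 22 × 110, A = 2 420 mm², y = 55 mm, Ī = 2 440 167 mm⁴.
Hole (subtracted): ⌀8, A = 50.27 mm², y = 116 mm, Ī = 201.1 mm⁴.
Centroid: ȳ = ΣA·y / ΣA = 85.81 mm.
Transfer each piece to the horizontal centroidal axis using Ī + A·d² with d = y − 85.81:
  flange: d = 30.19 mm → contributes +2 327 025 mm⁴
  web: d = -30.81 mm → contributes +4 737 400 mm⁴
  hole: d = 30.19 mm → contributes −46 014 mm⁴
Total I = 7 018 411 mm⁴.

I_xx ≈ 7.0 × 10⁶ mm⁴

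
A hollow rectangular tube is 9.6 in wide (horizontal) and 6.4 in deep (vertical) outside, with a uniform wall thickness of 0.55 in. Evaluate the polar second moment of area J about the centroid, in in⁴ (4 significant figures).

J ≈ 304.9 in⁴

Treat the section as a set of non-overlapping primitives; coordinates are from the bounding-box lower-left.
Outer rectangle: 9.6 × 6.4, A = 61.44 in², y = 3.2 in, Ī = 209.715 in⁴.
Inner void (subtracted): 8.5 × 5.3, A = 45.05 in², y = 3.2 in, Ī = 105.455 in⁴.
By symmetry the centroid is at mid-height, ȳ = 3.2 in.
All pieces are centred on the centroidal x-axis, so I = ΣĪ (holes subtracted) = 104.261 in⁴.
Repeating about the centroidal y-axis gives I_y = 200.621 in⁴.
Polar second moment: J = I_x + I_y = 304.881 in⁴.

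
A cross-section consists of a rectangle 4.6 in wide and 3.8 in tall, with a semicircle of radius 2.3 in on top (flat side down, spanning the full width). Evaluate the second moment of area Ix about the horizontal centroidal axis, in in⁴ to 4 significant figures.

Treat the section as a set of non-overlapping primitives; coordinates are from the bounding-box lower-left.
Rectangular body: 4.6 × 3.8, A = 17.48 in², y = 1.9 in, Ī = 21.0343 in⁴.
Semicircular cap: semicircle r = 2.3, A = 8.30951 in², y = 4.77615 in, Ī = 3.07145 in⁴.
Centroid: ȳ = ΣA·y / ΣA = 2.82671 in.
Transfer each piece to the horizontal centroidal axis using Ī + A·d² with d = y − 2.82671:
  rectangular body: d = -0.92671 in → contributes +36.046 in⁴
  semicircular cap: d = 1.94944 in → contributes +34.6502 in⁴
Total I = 70.6962 in⁴.

Ix ≈ 70.70 in⁴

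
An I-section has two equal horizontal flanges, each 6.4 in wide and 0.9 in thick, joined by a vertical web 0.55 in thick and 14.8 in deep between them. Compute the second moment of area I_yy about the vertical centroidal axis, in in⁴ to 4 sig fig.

Decompose the section into non-overlapping parts with the origin at the bottom-left of its bounding rectangle.
Bottom flange: 6.4 × 0.9, A = 5.76 in², x = 3.2 in, Ī = 19.6608 in⁴.
Web: 0.55 × 14.8, A = 8.14 in², x = 3.2 in, Ī = 0.205196 in⁴.
Top flange: 6.4 × 0.9, A = 5.76 in², x = 3.2 in, Ī = 19.6608 in⁴.
By symmetry the centroid is at mid-width, x̄ = 3.2 in.
All pieces are centred on the vertical centroidal axis, so I = ΣĪ = 39.5268 in⁴.

I_yy ≈ 39.53 in⁴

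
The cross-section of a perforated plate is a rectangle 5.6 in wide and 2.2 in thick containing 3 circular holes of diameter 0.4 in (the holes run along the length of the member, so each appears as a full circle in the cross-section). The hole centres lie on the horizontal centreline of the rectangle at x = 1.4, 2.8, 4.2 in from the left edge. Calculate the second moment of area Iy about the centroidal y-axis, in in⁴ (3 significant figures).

Split into non-overlapping primitives; take the origin at the lower-left of the bounding box.
Plate: 5.6 × 2.2, A = 12.32 in², x = 2.8 in, Ī = 32.196 in⁴.
Hole 1 (subtracted): ⌀0.4, A = 0.12566 in², x = 1.4 in, Ī = 0.0012566 in⁴.
Hole 2 (subtracted): ⌀0.4, A = 0.12566 in², x = 2.8 in, Ī = 0.0012566 in⁴.
Hole 3 (subtracted): ⌀0.4, A = 0.12566 in², x = 4.2 in, Ī = 0.0012566 in⁴.
By symmetry the centroid is at mid-width, x̄ = 2.8 in.
Transfer each piece to the centroidal y-axis using Ī + A·d² with d = x − 2.8:
  plate: d = 0 in → contributes +32.196 in⁴
  hole 1: d = -1.4 in → contributes −0.24756 in⁴
  hole 2: d = 0 in → contributes −0.0012566 in⁴
  hole 3: d = 1.4 in → contributes −0.24756 in⁴
Total I = 31.7 in⁴.

Iy ≈ 31.7 in⁴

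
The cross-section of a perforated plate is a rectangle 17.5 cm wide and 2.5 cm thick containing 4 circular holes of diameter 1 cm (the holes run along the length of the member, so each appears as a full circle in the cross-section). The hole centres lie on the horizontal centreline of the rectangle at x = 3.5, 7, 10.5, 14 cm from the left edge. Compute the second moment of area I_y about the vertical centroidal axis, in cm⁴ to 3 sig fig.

Split into non-overlapping primitives; take the origin at the lower-left of the bounding box.
Plate: 17.5 × 2.5, A = 43.75 cm², x = 8.75 cm, Ī = 1116.5 cm⁴.
Hole 1 (subtracted): ⌀1, A = 0.7854 cm², x = 3.5 cm, Ī = 0.049087 cm⁴.
Hole 2 (subtracted): ⌀1, A = 0.7854 cm², x = 7 cm, Ī = 0.049087 cm⁴.
Hole 3 (subtracted): ⌀1, A = 0.7854 cm², x = 10.5 cm, Ī = 0.049087 cm⁴.
Hole 4 (subtracted): ⌀1, A = 0.7854 cm², x = 14 cm, Ī = 0.049087 cm⁴.
By symmetry the centroid is at mid-width, x̄ = 8.75 cm.
Transfer each piece to the vertical centroidal axis using Ī + A·d² with d = x − 8.75:
  plate: d = 0 cm → contributes +1116.5 cm⁴
  hole 1: d = -5.25 cm → contributes −21.697 cm⁴
  hole 2: d = -1.75 cm → contributes −2.4544 cm⁴
  hole 3: d = 1.75 cm → contributes −2.4544 cm⁴
  hole 4: d = 5.25 cm → contributes −21.697 cm⁴
Total I = 1068.2 cm⁴.

I_y ≈ 1070 cm⁴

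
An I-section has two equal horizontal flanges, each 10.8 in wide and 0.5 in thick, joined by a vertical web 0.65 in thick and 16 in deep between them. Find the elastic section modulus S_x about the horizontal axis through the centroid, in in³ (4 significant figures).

Split into non-overlapping primitives; take the origin at the lower-left of the bounding box.
Bottom flange: 10.8 × 0.5, A = 5.4 in², y = 0.25 in, Ī = 0.1125 in⁴.
Web: 0.65 × 16, A = 10.4 in², y = 8.5 in, Ī = 221.867 in⁴.
Top flange: 10.8 × 0.5, A = 5.4 in², y = 16.75 in, Ī = 0.1125 in⁴.
By symmetry the centroid is at mid-height, ȳ = 8.5 in.
Transfer each piece to the horizontal axis through the centroid using Ī + A·d² with d = y − 8.5:
  bottom flange: d = -8.25 in → contributes +367.65 in⁴
  web: d = 0 in → contributes +221.867 in⁴
  top flange: d = 8.25 in → contributes +367.65 in⁴
Total I = 957.167 in⁴.
Extreme fibre distance c = 8.5 in; S = I/c = 112.608 in³.

S_x ≈ 112.6 in³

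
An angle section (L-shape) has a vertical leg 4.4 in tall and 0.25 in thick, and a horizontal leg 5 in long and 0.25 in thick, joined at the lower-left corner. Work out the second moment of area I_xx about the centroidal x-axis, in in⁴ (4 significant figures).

I_xx ≈ 4.240 in⁴

Split into non-overlapping primitives; take the origin at the lower-left of the bounding box.
Vertical leg: 0.25 × 4.4, A = 1.1 in², y = 2.2 in, Ī = 1.77467 in⁴.
Horizontal leg (remainder): 4.75 × 0.25, A = 1.1875 in², y = 0.125 in, Ī = 0.0061849 in⁴.
Centroid: ȳ = ΣA·y / ΣA = 1.12281 in.
Transfer each piece to the centroidal x-axis using Ī + A·d² with d = y − 1.12281:
  vertical leg: d = 1.07719 in → contributes +3.05103 in⁴
  horizontal leg (remainder): d = -0.997814 in → contributes +1.1885 in⁴
Total I = 4.23953 in⁴.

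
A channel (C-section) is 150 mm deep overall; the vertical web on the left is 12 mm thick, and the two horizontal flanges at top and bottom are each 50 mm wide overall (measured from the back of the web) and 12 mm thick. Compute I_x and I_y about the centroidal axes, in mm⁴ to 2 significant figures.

Treat the section as a set of non-overlapping primitives; coordinates are from the bounding-box lower-left.
Web: 12 × 150, A = 1 800 mm², y = 75 mm, Ī = 3 375 000 mm⁴.
Top flange (beyond web): 38 × 12, A = 456 mm², y = 144 mm, Ī = 5 472 mm⁴.
Bottom flange (beyond web): 38 × 12, A = 456 mm², y = 6 mm, Ī = 5 472 mm⁴.
By symmetry the centroid is at mid-height, ȳ = 75 mm.
Transfer each piece to the centroidal x-axis using Ī + A·d² with d = y − 75:
  web: d = 0 mm → contributes +3 375 000 mm⁴
  top flange (beyond web): d = 69 mm → contributes +2 176 488 mm⁴
  bottom flange (beyond web): d = -69 mm → contributes +2 176 488 mm⁴
Total I = 7 727 976 mm⁴.
For the y-axis: x̄ = 14.41 mm.
Repeating about the centroidal y-axis gives I_y = 509 663 mm⁴.

I_x ≈ 7.7 × 10⁶ mm⁴, I_y ≈ 5.1 × 10⁵ mm⁴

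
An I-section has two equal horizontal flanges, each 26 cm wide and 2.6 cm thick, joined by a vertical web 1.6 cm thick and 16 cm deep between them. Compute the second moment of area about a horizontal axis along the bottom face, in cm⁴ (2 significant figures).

Split into non-overlapping primitives; take the origin at the lower-left of the bounding box.
Bottom flange: 26 × 2.6, A = 67.6 cm², y = 1.3 cm, Ī = 38.08 cm⁴.
Web: 1.6 × 16, A = 25.6 cm², y = 10.6 cm, Ī = 546.1 cm⁴.
Top flange: 26 × 2.6, A = 67.6 cm², y = 19.9 cm, Ī = 38.08 cm⁴.
Transfer each piece to a horizontal axis along the bottom face using Ī + A·d² with d = y − 0:
  bottom flange: d = 1.3 cm → contributes +152.3 cm⁴
  web: d = 10.6 cm → contributes +3 423 cm⁴
  top flange: d = 19.9 cm → contributes +26 808 cm⁴
Total I = 30 383 cm⁴.

I_base ≈ 3.0 × 10⁴ cm⁴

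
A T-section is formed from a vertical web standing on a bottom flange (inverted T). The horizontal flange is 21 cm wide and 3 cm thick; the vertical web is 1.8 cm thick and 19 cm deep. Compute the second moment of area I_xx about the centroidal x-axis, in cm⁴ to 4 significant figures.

I_xx ≈ 3758 cm⁴

Split into non-overlapping primitives; take the origin at the lower-left of the bounding box.
Flange: 21 × 3, A = 63 cm², y = 1.5 cm, Ī = 47.25 cm⁴.
Web: 1.8 × 19, A = 34.2 cm², y = 12.5 cm, Ī = 1028.85 cm⁴.
Centroid: ȳ = ΣA·y / ΣA = 5.37037 cm.
Transfer each piece to the centroidal x-axis using Ī + A·d² with d = y − 5.37037:
  flange: d = -3.87037 cm → contributes +990.975 cm⁴
  web: d = 7.12963 cm → contributes +2767.29 cm⁴
Total I = 3758.27 cm⁴.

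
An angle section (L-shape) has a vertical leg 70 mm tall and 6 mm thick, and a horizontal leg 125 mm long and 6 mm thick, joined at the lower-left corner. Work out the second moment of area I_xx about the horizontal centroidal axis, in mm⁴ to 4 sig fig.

Treat the section as a set of non-overlapping primitives; coordinates are from the bounding-box lower-left.
Vertical leg: 6 × 70, A = 420 mm², y = 35 mm, Ī = 171 500 mm⁴.
Horizontal leg (remainder): 119 × 6, A = 714 mm², y = 3 mm, Ī = 2 142 mm⁴.
Centroid: ȳ = ΣA·y / ΣA = 14.8519 mm.
Transfer each piece to the horizontal centroidal axis using Ī + A·d² with d = y − 14.8519:
  vertical leg: d = 20.1481 mm → contributes +341 998 mm⁴
  horizontal leg (remainder): d = -11.8519 mm → contributes +102 435 mm⁴
Total I = 444 433 mm⁴.

I_xx ≈ 4.444 × 10⁵ mm⁴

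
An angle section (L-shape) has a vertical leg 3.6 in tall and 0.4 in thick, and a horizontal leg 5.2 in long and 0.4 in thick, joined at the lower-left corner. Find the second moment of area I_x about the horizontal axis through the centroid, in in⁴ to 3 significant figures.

Break the section into simple shapes (no overlaps), measuring from the bottom-left corner of the bounding box.
Vertical leg: 0.4 × 3.6, A = 1.44 in², y = 1.8 in, Ī = 1.5552 in⁴.
Horizontal leg (remainder): 4.8 × 0.4, A = 1.92 in², y = 0.2 in, Ī = 0.0256 in⁴.
Centroid: ȳ = ΣA·y / ΣA = 0.88571 in.
Transfer each piece to the horizontal axis through the centroid using Ī + A·d² with d = y − 0.88571:
  vertical leg: d = 0.91429 in → contributes +2.7589 in⁴
  horizontal leg (remainder): d = -0.68571 in → contributes +0.92839 in⁴
Total I = 3.6873 in⁴.

I_x ≈ 3.69 in⁴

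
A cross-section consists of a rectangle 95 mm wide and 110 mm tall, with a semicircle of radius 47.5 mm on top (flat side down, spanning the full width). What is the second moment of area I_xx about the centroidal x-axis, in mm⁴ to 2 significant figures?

Break the section into simple shapes (no overlaps), measuring from the bottom-left corner of the bounding box.
Rectangular body: 95 × 110, A = 10 450 mm², y = 55 mm, Ī = 10 537 083 mm⁴.
Semicircular cap: semicircle r = 47.5, A = 3 544 mm², y = 130.2 mm, Ī = 558 736 mm⁴.
Centroid: ȳ = ΣA·y / ΣA = 74.03 mm.
Transfer each piece to the centroidal x-axis using Ī + A·d² with d = y − 74.03:
  rectangular body: d = -19.03 mm → contributes +14 323 332 mm⁴
  semicircular cap: d = 56.12 mm → contributes +11 722 699 mm⁴
Total I = 26 046 031 mm⁴.

I_xx ≈ 2.6 × 10⁷ mm⁴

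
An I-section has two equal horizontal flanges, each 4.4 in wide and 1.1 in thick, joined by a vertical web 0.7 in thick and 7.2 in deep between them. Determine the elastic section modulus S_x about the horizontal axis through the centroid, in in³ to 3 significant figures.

S_x ≈ 40.3 in³

Decompose the section into non-overlapping parts with the origin at the bottom-left of its bounding rectangle.
Bottom flange: 4.4 × 1.1, A = 4.84 in², y = 0.55 in, Ī = 0.48803 in⁴.
Web: 0.7 × 7.2, A = 5.04 in², y = 4.7 in, Ī = 21.773 in⁴.
Top flange: 4.4 × 1.1, A = 4.84 in², y = 8.85 in, Ī = 0.48803 in⁴.
By symmetry the centroid is at mid-height, ȳ = 4.7 in.
Transfer each piece to the horizontal axis through the centroid using Ī + A·d² with d = y − 4.7:
  bottom flange: d = -4.15 in → contributes +83.845 in⁴
  web: d = 0 in → contributes +21.773 in⁴
  top flange: d = 4.15 in → contributes +83.845 in⁴
Total I = 189.46 in⁴.
Extreme fibre distance c = 4.7 in; S = I/c = 40.311 in³.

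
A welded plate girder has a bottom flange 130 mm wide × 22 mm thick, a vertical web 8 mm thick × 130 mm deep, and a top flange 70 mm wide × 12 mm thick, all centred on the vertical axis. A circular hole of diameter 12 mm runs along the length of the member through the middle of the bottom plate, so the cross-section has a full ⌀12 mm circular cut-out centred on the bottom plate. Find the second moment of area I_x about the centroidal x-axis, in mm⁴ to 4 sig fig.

I_x ≈ 1.688 × 10⁷ mm⁴

Decompose the section into non-overlapping parts with the origin at the bottom-left of its bounding rectangle.
Bottom plate: 130 × 22, A = 2 860 mm², y = 11 mm, Ī = 115 353 mm⁴.
Web plate: 8 × 130, A = 1 040 mm², y = 87 mm, Ī = 1 464 667 mm⁴.
Top plate: 70 × 12, A = 840 mm², y = 158 mm, Ī = 10 080 mm⁴.
Hole (subtracted): ⌀12, A = 113.097 mm², y = 11 mm, Ī = 1017.88 mm⁴.
Centroid: ȳ = ΣA·y / ΣA = 54.7701 mm.
Transfer each piece to the centroidal x-axis using Ī + A·d² with d = y − 54.7701:
  bottom plate: d = -43.7701 mm → contributes +5 594 604 mm⁴
  web plate: d = 32.2299 mm → contributes +2 544 984 mm⁴
  top plate: d = 103.23 mm → contributes +8 961 466 mm⁴
  hole: d = -43.7701 mm → contributes −217 692 mm⁴
Total I = 16 883 361 mm⁴.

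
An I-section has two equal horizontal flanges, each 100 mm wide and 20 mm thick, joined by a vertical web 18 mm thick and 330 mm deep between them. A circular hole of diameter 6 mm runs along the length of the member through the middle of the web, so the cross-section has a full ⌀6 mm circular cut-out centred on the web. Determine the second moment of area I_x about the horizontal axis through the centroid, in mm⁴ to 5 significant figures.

Decompose the section into non-overlapping parts with the origin at the bottom-left of its bounding rectangle.
Bottom flange: 100 × 20, A = 2 000 mm², y = 10 mm, Ī = 66666.67 mm⁴.
Web: 18 × 330, A = 5 940 mm², y = 185 mm, Ī = 53 905 500 mm⁴.
Top flange: 100 × 20, A = 2 000 mm², y = 360 mm, Ī = 66666.67 mm⁴.
Hole (subtracted): ⌀6, A = 28.27433 mm², y = 185 mm, Ī = 63.61725 mm⁴.
By symmetry the centroid is at mid-height, ȳ = 185 mm.
Transfer each piece to the horizontal axis through the centroid using Ī + A·d² with d = y − 185:
  bottom flange: d = -175 mm → contributes +61 316 667 mm⁴
  web: d = 0 mm → contributes +53 905 500 mm⁴
  top flange: d = 175 mm → contributes +61 316 667 mm⁴
  hole: d = 0 mm → contributes −63.61725 mm⁴
Total I = 176 538 770 mm⁴.

I_x ≈ 1.7654 × 10⁸ mm⁴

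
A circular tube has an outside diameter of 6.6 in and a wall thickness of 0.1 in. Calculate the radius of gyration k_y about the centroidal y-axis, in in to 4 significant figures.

Treat the section as a set of non-overlapping primitives; coordinates are from the bounding-box lower-left.
Outer circle: ⌀6.6, A = 34.2119 in², x = 3.3 in, Ī = 93.142 in⁴.
Bore (subtracted): ⌀6.4, A = 32.1699 in², x = 3.3 in, Ī = 82.355 in⁴.
By symmetry the centroid is at mid-width, x̄ = 3.3 in.
All pieces are centred on the centroidal y-axis, so I = ΣĪ (holes subtracted) = 10.7871 in⁴.
Radius of gyration: k = √(I/A) = √(10.7871 / 2.04204) = 2.29837 in.

k_y ≈ 2.298 in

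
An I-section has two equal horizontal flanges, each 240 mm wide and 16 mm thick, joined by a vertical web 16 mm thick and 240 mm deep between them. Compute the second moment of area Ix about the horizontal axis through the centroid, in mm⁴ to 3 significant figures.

Treat the section as a set of non-overlapping primitives; coordinates are from the bounding-box lower-left.
Bottom flange: 240 × 16, A = 3 840 mm², y = 8 mm, Ī = 81 920 mm⁴.
Web: 16 × 240, A = 3 840 mm², y = 136 mm, Ī = 18 432 000 mm⁴.
Top flange: 240 × 16, A = 3 840 mm², y = 264 mm, Ī = 81 920 mm⁴.
By symmetry the centroid is at mid-height, ȳ = 136 mm.
Transfer each piece to the horizontal axis through the centroid using Ī + A·d² with d = y − 136:
  bottom flange: d = -128 mm → contributes +62 996 480 mm⁴
  web: d = 0 mm → contributes +18 432 000 mm⁴
  top flange: d = 128 mm → contributes +62 996 480 mm⁴
Total I = 144 424 960 mm⁴.

Ix ≈ 1.44 × 10⁸ mm⁴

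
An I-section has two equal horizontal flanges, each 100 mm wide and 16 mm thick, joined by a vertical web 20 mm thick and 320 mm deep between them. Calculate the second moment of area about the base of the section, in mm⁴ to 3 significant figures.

Treat the section as a set of non-overlapping primitives; coordinates are from the bounding-box lower-left.
Bottom flange: 100 × 16, A = 1 600 mm², y = 8 mm, Ī = 34 133 mm⁴.
Web: 20 × 320, A = 6 400 mm², y = 176 mm, Ī = 54 613 333 mm⁴.
Top flange: 100 × 16, A = 1 600 mm², y = 344 mm, Ī = 34 133 mm⁴.
Transfer each piece to the base of the section using Ī + A·d² with d = y − 0:
  bottom flange: d = 8 mm → contributes +136 533 mm⁴
  web: d = 176 mm → contributes +252 859 733 mm⁴
  top flange: d = 344 mm → contributes +189 371 733 mm⁴
Total I = 442 368 000 mm⁴.

I_base ≈ 4.42 × 10⁸ mm⁴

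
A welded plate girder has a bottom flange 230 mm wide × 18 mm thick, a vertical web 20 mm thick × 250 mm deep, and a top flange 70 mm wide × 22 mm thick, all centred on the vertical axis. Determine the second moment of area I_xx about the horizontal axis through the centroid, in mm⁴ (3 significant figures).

Treat the section as a set of non-overlapping primitives; coordinates are from the bounding-box lower-left.
Bottom plate: 230 × 18, A = 4 140 mm², y = 9 mm, Ī = 111 780 mm⁴.
Web plate: 20 × 250, A = 5 000 mm², y = 143 mm, Ī = 26 041 667 mm⁴.
Top plate: 70 × 22, A = 1 540 mm², y = 279 mm, Ī = 62 113 mm⁴.
Centroid: ȳ = ΣA·y / ΣA = 110.67 mm.
Transfer each piece to the horizontal axis through the centroid using Ī + A·d² with d = y − 110.67:
  bottom plate: d = -101.67 mm → contributes +42 903 280 mm⁴
  web plate: d = 32.333 mm → contributes +31 268 889 mm⁴
  top plate: d = 168.33 mm → contributes +43 699 724 mm⁴
Total I = 117 871 893 mm⁴.

I_xx ≈ 1.18 × 10⁸ mm⁴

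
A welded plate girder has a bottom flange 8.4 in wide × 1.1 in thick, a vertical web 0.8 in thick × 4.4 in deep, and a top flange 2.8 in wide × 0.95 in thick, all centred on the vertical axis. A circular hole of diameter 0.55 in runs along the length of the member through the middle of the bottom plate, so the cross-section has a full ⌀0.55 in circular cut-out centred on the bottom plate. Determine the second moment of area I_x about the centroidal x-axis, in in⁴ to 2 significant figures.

Decompose the section into non-overlapping parts with the origin at the bottom-left of its bounding rectangle.
Bottom plate: 8.4 × 1.1, A = 9.24 in², y = 0.55 in, Ī = 0.9317 in⁴.
Web plate: 0.8 × 4.4, A = 3.52 in², y = 3.3 in, Ī = 5.679 in⁴.
Top plate: 2.8 × 0.95, A = 2.66 in², y = 5.975 in, Ī = 0.2001 in⁴.
Hole (subtracted): ⌀0.55, A = 0.2376 in², y = 0.55 in, Ī = 0.004492 in⁴.
Centroid: ȳ = ΣA·y / ΣA = 2.138 in.
Transfer each piece to the centroidal x-axis using Ī + A·d² with d = y − 2.138:
  bottom plate: d = -1.588 in → contributes +24.23 in⁴
  web plate: d = 1.162 in → contributes +10.43 in⁴
  top plate: d = 3.837 in → contributes +39.36 in⁴
  hole: d = -1.588 in → contributes −0.6037 in⁴
Total I = 73.42 in⁴.

I_x ≈ 73 in⁴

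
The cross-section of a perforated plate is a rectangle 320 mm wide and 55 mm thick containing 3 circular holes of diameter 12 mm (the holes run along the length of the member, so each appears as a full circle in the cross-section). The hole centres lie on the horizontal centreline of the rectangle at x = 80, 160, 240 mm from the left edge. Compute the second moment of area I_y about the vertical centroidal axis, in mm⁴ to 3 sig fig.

Split into non-overlapping primitives; take the origin at the lower-left of the bounding box.
Plate: 320 × 55, A = 17 600 mm², x = 160 mm, Ī = 150 186 667 mm⁴.
Hole 1 (subtracted): ⌀12, A = 113.1 mm², x = 80 mm, Ī = 1017.9 mm⁴.
Hole 2 (subtracted): ⌀12, A = 113.1 mm², x = 160 mm, Ī = 1017.9 mm⁴.
Hole 3 (subtracted): ⌀12, A = 113.1 mm², x = 240 mm, Ī = 1017.9 mm⁴.
By symmetry the centroid is at mid-width, x̄ = 160 mm.
Transfer each piece to the vertical centroidal axis using Ī + A·d² with d = x − 160:
  plate: d = 0 mm → contributes +150 186 667 mm⁴
  hole 1: d = -80 mm → contributes −724 841 mm⁴
  hole 2: d = 0 mm → contributes −1017.9 mm⁴
  hole 3: d = 80 mm → contributes −724 841 mm⁴
Total I = 148 735 967 mm⁴.

I_y ≈ 1.49 × 10⁸ mm⁴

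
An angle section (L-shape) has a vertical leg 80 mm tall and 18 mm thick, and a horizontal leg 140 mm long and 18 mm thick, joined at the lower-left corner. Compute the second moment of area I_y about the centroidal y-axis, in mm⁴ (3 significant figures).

I_y ≈ 7.02 × 10⁶ mm⁴

Break the section into simple shapes (no overlaps), measuring from the bottom-left corner of the bounding box.
Vertical leg: 18 × 80, A = 1 440 mm², x = 9 mm, Ī = 38 880 mm⁴.
Horizontal leg (remainder): 122 × 18, A = 2 196 mm², x = 79 mm, Ī = 2 723 772 mm⁴.
Centroid: x̄ = ΣA·x / ΣA = 51.277 mm.
Transfer each piece to the centroidal y-axis using Ī + A·d² with d = x − 51.277:
  vertical leg: d = -42.277 mm → contributes +2 612 684 mm⁴
  horizontal leg (remainder): d = 27.723 mm → contributes +4 411 512 mm⁴
Total I = 7 024 197 mm⁴.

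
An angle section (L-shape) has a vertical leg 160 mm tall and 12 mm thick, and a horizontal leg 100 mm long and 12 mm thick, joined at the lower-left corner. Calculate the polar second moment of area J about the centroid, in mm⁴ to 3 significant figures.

Split into non-overlapping primitives; take the origin at the lower-left of the bounding box.
Vertical leg: 12 × 160, A = 1 920 mm², y = 80 mm, Ī = 4 096 000 mm⁴.
Horizontal leg (remainder): 88 × 12, A = 1 056 mm², y = 6 mm, Ī = 12 672 mm⁴.
Centroid: ȳ = ΣA·y / ΣA = 53.742 mm.
Transfer each piece to the centroidal x-axis using Ī + A·d² with d = y − 53.742:
  vertical leg: d = 26.258 mm → contributes +5 419 813 mm⁴
  horizontal leg (remainder): d = -47.742 mm → contributes +2 419 605 mm⁴
Total I = 7 839 418 mm⁴.
For the y-axis: x̄ = 23.742 mm.
Repeating about the centroidal y-axis gives I_y = 2 407 738 mm⁴.
Polar second moment: J = I_x + I_y = 10 247 156 mm⁴.

J ≈ 1.02 × 10⁷ mm⁴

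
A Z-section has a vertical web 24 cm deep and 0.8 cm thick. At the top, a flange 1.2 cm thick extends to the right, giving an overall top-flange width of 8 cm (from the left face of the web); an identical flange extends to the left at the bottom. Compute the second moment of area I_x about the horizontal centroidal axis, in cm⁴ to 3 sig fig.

Treat the section as a set of non-overlapping primitives; coordinates are from the bounding-box lower-left.
Web: 0.8 × 24, A = 19.2 cm², y = 12 cm, Ī = 921.6 cm⁴.
Top flange (beyond web): 7.2 × 1.2, A = 8.64 cm², y = 23.4 cm, Ī = 1.0368 cm⁴.
Bottom flange (beyond web): 7.2 × 1.2, A = 8.64 cm², y = 0.6 cm, Ī = 1.0368 cm⁴.
Centroid: ȳ = ΣA·y / ΣA = 12 cm.
Transfer each piece to the horizontal centroidal axis using Ī + A·d² with d = y − 12:
  web: d = 0 cm → contributes +921.6 cm⁴
  top flange (beyond web): d = 11.4 cm → contributes +1123.9 cm⁴
  bottom flange (beyond web): d = -11.4 cm → contributes +1123.9 cm⁴
Total I = 3169.4 cm⁴.

I_x ≈ 3170 cm⁴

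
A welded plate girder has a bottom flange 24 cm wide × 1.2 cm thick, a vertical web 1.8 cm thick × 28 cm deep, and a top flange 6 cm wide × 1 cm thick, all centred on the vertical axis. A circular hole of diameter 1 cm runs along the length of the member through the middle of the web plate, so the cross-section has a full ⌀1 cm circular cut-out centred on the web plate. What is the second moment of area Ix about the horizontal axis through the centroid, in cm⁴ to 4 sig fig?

Split into non-overlapping primitives; take the origin at the lower-left of the bounding box.
Bottom plate: 24 × 1.2, A = 28.8 cm², y = 0.6 cm, Ī = 3.456 cm⁴.
Web plate: 1.8 × 28, A = 50.4 cm², y = 15.2 cm, Ī = 3292.8 cm⁴.
Top plate: 6 × 1, A = 6 cm², y = 29.7 cm, Ī = 0.5 cm⁴.
Hole (subtracted): ⌀1, A = 0.785398 cm², y = 15.2 cm, Ī = 0.0490874 cm⁴.
Centroid: ȳ = ΣA·y / ΣA = 11.2495 cm.
Transfer each piece to the horizontal axis through the centroid using Ī + A·d² with d = y − 11.2495:
  bottom plate: d = -10.6495 cm → contributes +3269.72 cm⁴
  web plate: d = 3.9505 cm → contributes +4079.37 cm⁴
  top plate: d = 18.4505 cm → contributes +2043.03 cm⁴
  hole: d = 3.9505 cm → contributes −12.3064 cm⁴
Total I = 9379.8 cm⁴.

Ix ≈ 9380 cm⁴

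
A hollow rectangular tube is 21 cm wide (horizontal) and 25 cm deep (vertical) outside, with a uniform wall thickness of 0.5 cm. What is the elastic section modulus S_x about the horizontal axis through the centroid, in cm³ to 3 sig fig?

Decompose the section into non-overlapping parts with the origin at the bottom-left of its bounding rectangle.
Outer rectangle: 21 × 25, A = 525 cm², y = 12.5 cm, Ī = 27 344 cm⁴.
Inner void (subtracted): 20 × 24, A = 480 cm², y = 12.5 cm, Ī = 23 040 cm⁴.
By symmetry the centroid is at mid-height, ȳ = 12.5 cm.
All pieces are centred on the horizontal axis through the centroid, so I = ΣĪ (holes subtracted) = 4303.8 cm⁴.
Extreme fibre distance c = 12.5 cm; S = I/c = 344.3 cm³.

S_x ≈ 344 cm³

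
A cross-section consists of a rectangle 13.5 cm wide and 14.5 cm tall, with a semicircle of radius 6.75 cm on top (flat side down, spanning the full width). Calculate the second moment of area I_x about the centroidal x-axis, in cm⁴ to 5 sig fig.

I_x ≈ 9019.4 cm⁴

Split into non-overlapping primitives; take the origin at the lower-left of the bounding box.
Rectangular body: 13.5 × 14.5, A = 195.75 cm², y = 7.25 cm, Ī = 3429.703 cm⁴.
Semicircular cap: semicircle r = 6.75, A = 71.56941 cm², y = 17.36479 cm, Ī = 227.849 cm⁴.
Centroid: ȳ = ΣA·y / ΣA = 9.958032 cm.
Transfer each piece to the centroidal x-axis using Ī + A·d² with d = y − 9.958032:
  rectangular body: d = -2.708032 cm → contributes +4865.223 cm⁴
  semicircular cap: d = 7.406757 cm → contributes +4154.15 cm⁴
Total I = 9019.374 cm⁴.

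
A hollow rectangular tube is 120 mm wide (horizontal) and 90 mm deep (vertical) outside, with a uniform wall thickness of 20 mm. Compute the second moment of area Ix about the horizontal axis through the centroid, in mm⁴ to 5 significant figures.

Ix ≈ 6.4567 × 10⁶ mm⁴

Decompose the section into non-overlapping parts with the origin at the bottom-left of its bounding rectangle.
Outer rectangle: 120 × 90, A = 10 800 mm², y = 45 mm, Ī = 7 290 000 mm⁴.
Inner void (subtracted): 80 × 50, A = 4 000 mm², y = 45 mm, Ī = 833333.3 mm⁴.
By symmetry the centroid is at mid-height, ȳ = 45 mm.
All pieces are centred on the horizontal axis through the centroid, so I = ΣĪ (holes subtracted) = 6 456 667 mm⁴.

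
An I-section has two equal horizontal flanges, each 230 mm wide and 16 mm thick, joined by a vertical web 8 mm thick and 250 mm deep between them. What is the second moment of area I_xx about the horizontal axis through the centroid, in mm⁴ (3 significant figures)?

I_xx ≈ 1.41 × 10⁸ mm⁴

Split into non-overlapping primitives; take the origin at the lower-left of the bounding box.
Bottom flange: 230 × 16, A = 3 680 mm², y = 8 mm, Ī = 78 507 mm⁴.
Web: 8 × 250, A = 2 000 mm², y = 141 mm, Ī = 10 416 667 mm⁴.
Top flange: 230 × 16, A = 3 680 mm², y = 274 mm, Ī = 78 507 mm⁴.
By symmetry the centroid is at mid-height, ȳ = 141 mm.
Transfer each piece to the horizontal axis through the centroid using Ī + A·d² with d = y − 141:
  bottom flange: d = -133 mm → contributes +65 174 027 mm⁴
  web: d = 0 mm → contributes +10 416 667 mm⁴
  top flange: d = 133 mm → contributes +65 174 027 mm⁴
Total I = 140 764 720 mm⁴.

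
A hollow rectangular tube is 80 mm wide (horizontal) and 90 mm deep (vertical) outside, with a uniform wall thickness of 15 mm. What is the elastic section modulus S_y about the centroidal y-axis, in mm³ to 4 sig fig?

Decompose the section into non-overlapping parts with the origin at the bottom-left of its bounding rectangle.
Outer rectangle: 80 × 90, A = 7 200 mm², x = 40 mm, Ī = 3 840 000 mm⁴.
Inner void (subtracted): 50 × 60, A = 3 000 mm², x = 40 mm, Ī = 625 000 mm⁴.
By symmetry the centroid is at mid-width, x̄ = 40 mm.
All pieces are centred on the centroidal y-axis, so I = ΣĪ (holes subtracted) = 3 215 000 mm⁴.
Extreme fibre distance c = 40 mm; S = I/c = 80 375 mm³.

S_y ≈ 8.038 × 10⁴ mm³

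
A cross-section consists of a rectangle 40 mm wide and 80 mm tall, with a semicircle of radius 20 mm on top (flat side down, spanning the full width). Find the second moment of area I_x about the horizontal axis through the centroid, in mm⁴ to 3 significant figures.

Break the section into simple shapes (no overlaps), measuring from the bottom-left corner of the bounding box.
Rectangular body: 40 × 80, A = 3 200 mm², y = 40 mm, Ī = 1 706 667 mm⁴.
Semicircular cap: semicircle r = 20, A = 628.32 mm², y = 88.488 mm, Ī = 17 561 mm⁴.
Centroid: ȳ = ΣA·y / ΣA = 47.958 mm.
Transfer each piece to the horizontal axis through the centroid using Ī + A·d² with d = y − 47.958:
  rectangular body: d = -7.9581 mm → contributes +1 909 326 mm⁴
  semicircular cap: d = 40.53 mm → contributes +1 049 697 mm⁴
Total I = 2 959 023 mm⁴.

I_x ≈ 2.96 × 10⁶ mm⁴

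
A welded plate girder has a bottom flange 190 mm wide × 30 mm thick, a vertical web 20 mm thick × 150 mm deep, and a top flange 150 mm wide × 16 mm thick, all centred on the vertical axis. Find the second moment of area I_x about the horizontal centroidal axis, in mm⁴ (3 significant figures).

I_x ≈ 5.99 × 10⁷ mm⁴

Split into non-overlapping primitives; take the origin at the lower-left of the bounding box.
Bottom plate: 190 × 30, A = 5 700 mm², y = 15 mm, Ī = 427 500 mm⁴.
Web plate: 20 × 150, A = 3 000 mm², y = 105 mm, Ī = 5 625 000 mm⁴.
Top plate: 150 × 16, A = 2 400 mm², y = 188 mm, Ī = 51 200 mm⁴.
Centroid: ȳ = ΣA·y / ΣA = 76.73 mm.
Transfer each piece to the horizontal centroidal axis using Ī + A·d² with d = y − 76.73:
  bottom plate: d = -61.73 mm → contributes +22 147 689 mm⁴
  web plate: d = 28.27 mm → contributes +8 022 625 mm⁴
  top plate: d = 111.27 mm → contributes +29 765 775 mm⁴
Total I = 59 936 089 mm⁴.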